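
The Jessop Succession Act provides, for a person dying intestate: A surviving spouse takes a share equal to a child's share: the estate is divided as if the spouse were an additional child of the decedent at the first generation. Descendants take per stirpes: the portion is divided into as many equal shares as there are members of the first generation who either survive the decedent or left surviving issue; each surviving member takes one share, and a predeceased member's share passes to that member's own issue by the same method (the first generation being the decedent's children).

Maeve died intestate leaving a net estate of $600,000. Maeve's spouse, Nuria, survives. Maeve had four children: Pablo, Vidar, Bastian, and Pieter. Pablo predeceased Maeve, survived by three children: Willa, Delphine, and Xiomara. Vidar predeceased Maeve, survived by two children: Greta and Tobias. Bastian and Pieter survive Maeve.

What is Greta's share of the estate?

Greta receives $60,000.

The spouse counts as an additional share at the children's level, so there are 5 primary shares of $120,000. Nuria takes one such share ($120,000).
The children's combined portion ($480,000) is divided into 4 shares of $120,000: Bastian and Pieter each take $120,000; Pablo's $120,000 share passes to Pablo's issue; Vidar's $120,000 share passes to Vidar's issue.
Pablo's share ($120,000) is divided into 3 shares of $40,000: Willa, Delphine, and Xiomara each take $40,000.
Vidar's share ($120,000) is divided into 2 shares of $60,000: Greta and Tobias each take $60,000.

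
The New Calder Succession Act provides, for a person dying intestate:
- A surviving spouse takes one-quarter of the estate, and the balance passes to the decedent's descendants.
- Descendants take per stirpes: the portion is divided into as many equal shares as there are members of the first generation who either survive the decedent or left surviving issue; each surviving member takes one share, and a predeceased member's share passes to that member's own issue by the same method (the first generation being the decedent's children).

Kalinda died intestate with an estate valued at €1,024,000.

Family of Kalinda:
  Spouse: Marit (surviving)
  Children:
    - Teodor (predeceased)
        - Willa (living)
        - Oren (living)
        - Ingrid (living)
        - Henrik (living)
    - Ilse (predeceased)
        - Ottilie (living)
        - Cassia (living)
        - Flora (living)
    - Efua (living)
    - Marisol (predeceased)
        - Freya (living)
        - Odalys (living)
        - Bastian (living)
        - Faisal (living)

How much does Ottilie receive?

Marit takes one-quarter of €1,024,000 = €256,000. The remaining €768,000 passes to the descendants.
The descendants' portion (€768,000) is divided into 4 shares of €192,000: Efua takes €192,000; Teodor's €192,000 share passes to Teodor's issue; Ilse's €192,000 share passes to Ilse's issue; Marisol's €192,000 share passes to Marisol's issue.
Teodor's share (€192,000) is divided into 4 shares of €48,000: Willa, Oren, Ingrid, and Henrik each take €48,000.
Ilse's share (€192,000) is divided into 3 shares of €64,000: Ottilie, Cassia, and Flora each take €64,000.
Marisol's share (€192,000) is divided into 4 shares of €48,000: Freya, Odalys, Bastian, and Faisal each take €48,000.

Ottilie receives €64,000.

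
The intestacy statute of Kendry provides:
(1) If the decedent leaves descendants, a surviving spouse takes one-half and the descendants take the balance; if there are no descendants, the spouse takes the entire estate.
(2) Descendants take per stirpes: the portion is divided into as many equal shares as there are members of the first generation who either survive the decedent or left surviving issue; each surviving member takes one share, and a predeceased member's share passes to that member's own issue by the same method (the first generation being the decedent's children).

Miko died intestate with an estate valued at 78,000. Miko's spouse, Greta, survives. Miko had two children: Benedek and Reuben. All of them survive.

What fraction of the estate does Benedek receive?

Benedek receives 1/4 of the estate.

Greta takes one-half of 78,000 = 39,000. The remaining 39,000 passes to the descendants.
The descendants' portion (39,000) is divided into 2 shares of 19,500: Benedek and Reuben each take 19,500.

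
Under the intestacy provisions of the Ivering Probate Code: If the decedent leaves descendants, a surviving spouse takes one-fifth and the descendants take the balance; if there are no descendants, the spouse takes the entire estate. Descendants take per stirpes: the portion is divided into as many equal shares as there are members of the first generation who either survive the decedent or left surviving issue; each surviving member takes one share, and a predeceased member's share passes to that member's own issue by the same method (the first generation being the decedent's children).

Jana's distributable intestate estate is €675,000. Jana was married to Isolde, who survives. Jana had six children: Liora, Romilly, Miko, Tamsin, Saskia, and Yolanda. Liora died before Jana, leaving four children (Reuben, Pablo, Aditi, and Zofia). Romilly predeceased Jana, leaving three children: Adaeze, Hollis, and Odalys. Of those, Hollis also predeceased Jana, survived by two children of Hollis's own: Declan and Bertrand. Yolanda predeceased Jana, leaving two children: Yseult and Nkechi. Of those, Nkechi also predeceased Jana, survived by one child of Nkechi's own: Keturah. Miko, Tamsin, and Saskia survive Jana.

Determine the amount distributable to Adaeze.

Isolde takes one-fifth of €675,000 = €135,000. The remaining €540,000 passes to the descendants.
The descendants' portion (€540,000) is divided into 6 shares of €90,000: Miko, Tamsin, and Saskia each take €90,000; Liora's €90,000 share passes to Liora's issue; Romilly's €90,000 share passes to Romilly's issue; Yolanda's €90,000 share passes to Yolanda's issue.
Liora's share (€90,000) is divided into 4 shares of €22,500: Reuben, Pablo, Aditi, and Zofia each take €22,500.
Romilly's share (€90,000) is divided into 3 shares of €30,000: Adaeze and Odalys each take €30,000; Hollis's €30,000 share passes to Hollis's issue.
Hollis's share (€30,000) is divided into 2 shares of €15,000: Declan and Bertrand each take €15,000.
Yolanda's share (€90,000) is divided into 2 shares of €45,000: Yseult takes €45,000; Nkechi's €45,000 share passes to Nkechi's issue.
Nkechi's share (€45,000) passes entirely to Keturah.

Adaeze receives €30,000.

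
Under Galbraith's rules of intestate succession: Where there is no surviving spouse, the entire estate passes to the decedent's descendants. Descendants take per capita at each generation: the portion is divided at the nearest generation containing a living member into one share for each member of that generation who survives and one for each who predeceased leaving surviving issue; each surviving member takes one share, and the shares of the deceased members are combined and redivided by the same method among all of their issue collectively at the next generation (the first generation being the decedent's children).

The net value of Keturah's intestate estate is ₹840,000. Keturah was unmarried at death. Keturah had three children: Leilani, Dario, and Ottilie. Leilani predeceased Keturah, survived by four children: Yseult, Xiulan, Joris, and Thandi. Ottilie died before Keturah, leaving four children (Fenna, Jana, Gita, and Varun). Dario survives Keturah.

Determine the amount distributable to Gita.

The entire ₹840,000 passes to the descendants.
That amount (₹840,000) is divided at the children's generation into 3 shares of ₹280,000. Dario takes ₹280,000. The 2 shares of the deceased (Leilani and Ottilie) are combined into a pool of ₹560,000.
That pool (₹560,000) is divided at the grandchildren's generation equally among Yseult, Xiulan, Joris, Thandi, Fenna, Jana, Gita, and Varun: ₹70,000 each.

Gita receives ₹70,000.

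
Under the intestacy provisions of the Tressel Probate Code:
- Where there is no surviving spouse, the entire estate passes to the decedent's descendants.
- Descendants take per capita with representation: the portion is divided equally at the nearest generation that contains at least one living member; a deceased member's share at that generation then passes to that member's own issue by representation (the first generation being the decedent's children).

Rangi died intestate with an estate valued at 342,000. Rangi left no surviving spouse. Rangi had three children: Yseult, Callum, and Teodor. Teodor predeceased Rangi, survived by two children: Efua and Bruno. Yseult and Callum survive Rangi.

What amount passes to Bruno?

The entire 342,000 passes to the descendants.
That amount (342,000) is divided into 3 shares of 114,000: Yseult and Callum each take 114,000; Teodor's 114,000 share passes to Teodor's issue.
Teodor's share (114,000) is divided into 2 shares of 57,000: Efua and Bruno each take 57,000.

Bruno receives 57,000.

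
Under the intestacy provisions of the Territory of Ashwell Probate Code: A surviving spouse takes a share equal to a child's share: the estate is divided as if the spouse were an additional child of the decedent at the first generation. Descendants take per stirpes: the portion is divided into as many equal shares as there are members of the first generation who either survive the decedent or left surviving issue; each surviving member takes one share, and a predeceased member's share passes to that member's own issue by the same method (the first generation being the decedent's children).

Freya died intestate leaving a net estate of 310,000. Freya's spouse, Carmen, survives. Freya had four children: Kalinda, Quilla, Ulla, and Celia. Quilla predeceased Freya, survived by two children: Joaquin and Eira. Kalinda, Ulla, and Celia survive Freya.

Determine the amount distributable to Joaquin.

Joaquin receives 31,000.

The spouse counts as an additional share at the children's level, so there are 5 primary shares of 62,000. Carmen takes one such share (62,000).
The children's combined portion (248,000) is divided into 4 shares of 62,000: Kalinda, Ulla, and Celia each take 62,000; Quilla's 62,000 share passes to Quilla's issue.
Quilla's share (62,000) is divided into 2 shares of 31,000: Joaquin and Eira each take 31,000.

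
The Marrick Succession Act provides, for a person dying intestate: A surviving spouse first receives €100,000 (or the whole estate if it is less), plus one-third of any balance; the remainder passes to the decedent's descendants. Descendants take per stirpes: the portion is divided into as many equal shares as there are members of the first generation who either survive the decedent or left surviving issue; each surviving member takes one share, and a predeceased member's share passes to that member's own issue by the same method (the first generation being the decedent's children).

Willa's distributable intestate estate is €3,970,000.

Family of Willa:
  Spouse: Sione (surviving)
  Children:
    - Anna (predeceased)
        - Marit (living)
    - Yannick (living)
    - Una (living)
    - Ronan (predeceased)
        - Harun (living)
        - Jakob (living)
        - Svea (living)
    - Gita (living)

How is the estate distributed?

Sione first takes €100,000, leaving a balance of €3,870,000. Sione then takes one-third of the balance (€1,290,000), for a total of €1,390,000. The remaining €2,580,000 passes to the descendants.
The descendants' portion (€2,580,000) is divided into 5 shares of €516,000: Yannick, Una, and Gita each take €516,000; Anna's €516,000 share passes to Anna's issue; Ronan's €516,000 share passes to Ronan's issue.
Anna's share (€516,000) passes entirely to Marit.
Ronan's share (€516,000) is divided into 3 shares of €172,000: Harun, Jakob, and Svea each take €172,000.

Sione: €1,390,000; Marit: €516,000; Yannick: €516,000; Una: €516,000; Harun: €172,000; Jakob: €172,000; Svea: €172,000; Gita: €516,000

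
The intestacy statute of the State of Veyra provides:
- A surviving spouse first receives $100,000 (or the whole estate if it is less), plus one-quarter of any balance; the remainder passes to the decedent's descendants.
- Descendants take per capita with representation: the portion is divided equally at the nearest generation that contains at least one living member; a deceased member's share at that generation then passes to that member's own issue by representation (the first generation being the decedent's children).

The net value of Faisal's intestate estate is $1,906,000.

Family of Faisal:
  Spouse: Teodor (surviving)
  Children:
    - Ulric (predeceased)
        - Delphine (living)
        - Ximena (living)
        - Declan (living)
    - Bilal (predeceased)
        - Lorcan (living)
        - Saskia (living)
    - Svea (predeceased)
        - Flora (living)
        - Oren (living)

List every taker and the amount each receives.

Teodor: $551,500; Delphine: $193,500; Ximena: $193,500; Declan: $193,500; Lorcan: $193,500; Saskia: $193,500; Flora: $193,500; Oren: $193,500

Teodor first takes $100,000, leaving a balance of $1,806,000. Teodor then takes one-quarter of the balance ($451,500), for a total of $551,500. The remaining $1,354,500 passes to the descendants.
No child survives, so the initial division is made at the grandchildren's generation.
The descendants' portion ($1,354,500) is divided into 7 shares of $193,500: Delphine, Ximena, Declan, Lorcan, Saskia, Flora, and Oren each take $193,500.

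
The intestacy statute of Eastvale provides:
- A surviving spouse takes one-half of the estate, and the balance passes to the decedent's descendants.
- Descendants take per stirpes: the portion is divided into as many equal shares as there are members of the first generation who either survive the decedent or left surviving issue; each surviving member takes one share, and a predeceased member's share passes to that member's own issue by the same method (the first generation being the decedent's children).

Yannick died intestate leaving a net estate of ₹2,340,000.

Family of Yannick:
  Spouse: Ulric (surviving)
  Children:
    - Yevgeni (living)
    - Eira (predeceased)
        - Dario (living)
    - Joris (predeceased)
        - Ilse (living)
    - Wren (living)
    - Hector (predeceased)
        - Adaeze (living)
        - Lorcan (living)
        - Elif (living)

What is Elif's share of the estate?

Ulric takes one-half of ₹2,340,000 = ₹1,170,000. The remaining ₹1,170,000 passes to the descendants.
The descendants' portion (₹1,170,000) is divided into 5 shares of ₹234,000: Yevgeni and Wren each take ₹234,000; Eira's ₹234,000 share passes to Eira's issue; Joris's ₹234,000 share passes to Joris's issue; Hector's ₹234,000 share passes to Hector's issue.
Eira's share (₹234,000) passes entirely to Dario.
Joris's share (₹234,000) passes entirely to Ilse.
Hector's share (₹234,000) is divided into 3 shares of ₹78,000: Adaeze, Lorcan, and Elif each take ₹78,000.

Elif receives ₹78,000.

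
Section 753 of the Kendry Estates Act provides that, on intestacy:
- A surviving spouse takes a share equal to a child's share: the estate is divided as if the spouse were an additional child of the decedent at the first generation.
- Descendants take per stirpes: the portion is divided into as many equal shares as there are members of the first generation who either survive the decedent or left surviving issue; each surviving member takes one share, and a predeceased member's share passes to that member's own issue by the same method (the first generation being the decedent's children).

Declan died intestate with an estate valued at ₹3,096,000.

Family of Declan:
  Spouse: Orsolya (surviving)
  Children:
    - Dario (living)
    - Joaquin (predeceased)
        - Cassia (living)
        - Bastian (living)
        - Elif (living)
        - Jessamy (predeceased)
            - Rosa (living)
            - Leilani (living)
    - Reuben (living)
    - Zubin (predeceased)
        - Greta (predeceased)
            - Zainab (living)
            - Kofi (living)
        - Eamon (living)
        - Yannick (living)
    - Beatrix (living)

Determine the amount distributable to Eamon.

Eamon receives ₹172,000.

The spouse counts as an additional share at the children's level, so there are 6 primary shares of ₹516,000. Orsolya takes one such share (₹516,000).
The children's combined portion (₹2,580,000) is divided into 5 shares of ₹516,000: Dario, Reuben, and Beatrix each take ₹516,000; Joaquin's ₹516,000 share passes to Joaquin's issue; Zubin's ₹516,000 share passes to Zubin's issue.
Joaquin's share (₹516,000) is divided into 4 shares of ₹129,000: Cassia, Bastian, and Elif each take ₹129,000; Jessamy's ₹129,000 share passes to Jessamy's issue.
Jessamy's share (₹129,000) is divided into 2 shares of ₹64,500: Rosa and Leilani each take ₹64,500.
Zubin's share (₹516,000) is divided into 3 shares of ₹172,000: Eamon and Yannick each take ₹172,000; Greta's ₹172,000 share passes to Greta's issue.
Greta's share (₹172,000) is divided into 2 shares of ₹86,000: Zainab and Kofi each take ₹86,000.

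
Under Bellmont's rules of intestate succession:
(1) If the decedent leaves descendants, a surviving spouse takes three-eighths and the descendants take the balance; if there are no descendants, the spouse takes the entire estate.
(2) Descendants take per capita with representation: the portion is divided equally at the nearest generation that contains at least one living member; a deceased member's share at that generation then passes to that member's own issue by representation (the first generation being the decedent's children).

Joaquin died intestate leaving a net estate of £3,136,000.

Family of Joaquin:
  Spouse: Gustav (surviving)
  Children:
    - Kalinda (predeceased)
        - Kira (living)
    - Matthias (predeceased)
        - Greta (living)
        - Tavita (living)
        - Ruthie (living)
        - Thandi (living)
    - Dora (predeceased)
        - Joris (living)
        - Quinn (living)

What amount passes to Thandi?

Gustav takes three-eighths of £3,136,000 = £1,176,000. The remaining £1,960,000 passes to the descendants.
No child survives, so the initial division is made at the grandchildren's generation.
The descendants' portion (£1,960,000) is divided into 7 shares of £280,000: Kira, Greta, Tavita, Ruthie, Thandi, Joris, and Quinn each take £280,000.

Thandi receives £280,000.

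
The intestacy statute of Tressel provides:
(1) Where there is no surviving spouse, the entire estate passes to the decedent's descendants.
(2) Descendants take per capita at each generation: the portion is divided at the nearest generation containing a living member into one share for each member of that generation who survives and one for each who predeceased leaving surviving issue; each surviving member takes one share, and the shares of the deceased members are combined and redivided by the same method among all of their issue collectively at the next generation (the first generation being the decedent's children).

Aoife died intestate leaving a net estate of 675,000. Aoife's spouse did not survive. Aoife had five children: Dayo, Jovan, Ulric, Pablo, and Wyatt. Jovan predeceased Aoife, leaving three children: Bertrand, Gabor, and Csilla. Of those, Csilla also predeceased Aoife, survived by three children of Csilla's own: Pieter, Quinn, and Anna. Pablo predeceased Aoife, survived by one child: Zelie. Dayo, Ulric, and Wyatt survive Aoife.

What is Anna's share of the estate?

The entire 675,000 passes to the descendants.
That amount (675,000) is divided at the children's generation into 5 shares of 135,000. Dayo, Ulric, and Wyatt each take 135,000. The 2 shares of the deceased (Jovan and Pablo) are combined into a pool of 270,000.
That pool (270,000) is divided at the grandchildren's generation into 4 shares of 67,500. Bertrand, Gabor, and Zelie each take 67,500. The remaining share for the deceased Csilla (67,500) is carried to the next generation.
That pool (67,500) is divided at the great-grandchildren's generation equally among Pieter, Quinn, and Anna: 22,500 each.

Anna receives 22,500.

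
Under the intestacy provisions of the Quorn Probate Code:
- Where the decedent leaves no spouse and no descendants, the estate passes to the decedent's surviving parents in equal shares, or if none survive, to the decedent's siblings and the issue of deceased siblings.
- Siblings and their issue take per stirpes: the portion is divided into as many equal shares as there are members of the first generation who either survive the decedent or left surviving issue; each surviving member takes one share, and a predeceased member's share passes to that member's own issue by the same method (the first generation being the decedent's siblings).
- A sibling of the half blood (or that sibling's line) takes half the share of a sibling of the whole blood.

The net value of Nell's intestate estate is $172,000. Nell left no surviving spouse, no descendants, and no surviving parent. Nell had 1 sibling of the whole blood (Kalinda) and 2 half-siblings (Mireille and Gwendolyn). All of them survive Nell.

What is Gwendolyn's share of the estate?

Gwendolyn receives $43,000.

The entire $172,000 passes to the siblings and their issue.
Counting each half-blood sibling's line as half a unit, there are 2 units in $172,000, so one unit is $86,000. Whole-blood lines (Kalinda) take $86,000 each; half-blood lines (Mireille and Gwendolyn) take $43,000 each.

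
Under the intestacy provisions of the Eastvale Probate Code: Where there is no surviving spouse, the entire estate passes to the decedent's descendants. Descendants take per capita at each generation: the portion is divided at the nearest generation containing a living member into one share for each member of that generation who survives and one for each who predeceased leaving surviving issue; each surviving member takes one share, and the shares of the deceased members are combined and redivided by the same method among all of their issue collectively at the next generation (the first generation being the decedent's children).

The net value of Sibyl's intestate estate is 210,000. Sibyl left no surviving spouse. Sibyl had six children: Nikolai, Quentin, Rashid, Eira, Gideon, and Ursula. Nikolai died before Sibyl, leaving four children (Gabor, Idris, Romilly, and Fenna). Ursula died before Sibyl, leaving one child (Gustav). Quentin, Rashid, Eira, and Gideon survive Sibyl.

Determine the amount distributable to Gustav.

The entire 210,000 passes to the descendants.
That amount (210,000) is divided at the children's generation into 6 shares of 35,000. Quentin, Rashid, Eira, and Gideon each take 35,000. The 2 shares of the deceased (Nikolai and Ursula) are combined into a pool of 70,000.
That pool (70,000) is divided at the grandchildren's generation equally among Gabor, Idris, Romilly, Fenna, and Gustav: 14,000 each.

Gustav receives 14,000.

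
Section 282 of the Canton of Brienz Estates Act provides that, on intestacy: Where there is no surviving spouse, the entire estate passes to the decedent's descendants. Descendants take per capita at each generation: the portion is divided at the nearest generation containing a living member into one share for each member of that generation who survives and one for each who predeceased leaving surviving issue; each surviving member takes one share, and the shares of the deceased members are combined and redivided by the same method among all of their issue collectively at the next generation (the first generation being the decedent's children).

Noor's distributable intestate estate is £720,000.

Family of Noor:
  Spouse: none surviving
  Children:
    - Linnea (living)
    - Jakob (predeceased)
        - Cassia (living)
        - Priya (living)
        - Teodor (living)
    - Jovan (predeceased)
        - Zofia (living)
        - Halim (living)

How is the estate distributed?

Linnea: £240,000; Cassia: £96,000; Priya: £96,000; Teodor: £96,000; Zofia: £96,000; Halim: £96,000

The entire £720,000 passes to the descendants.
That amount (£720,000) is divided at the children's generation into 3 shares of £240,000. Linnea takes £240,000. The 2 shares of the deceased (Jakob and Jovan) are combined into a pool of £480,000.
That pool (£480,000) is divided at the grandchildren's generation equally among Cassia, Priya, Teodor, Zofia, and Halim: £96,000 each.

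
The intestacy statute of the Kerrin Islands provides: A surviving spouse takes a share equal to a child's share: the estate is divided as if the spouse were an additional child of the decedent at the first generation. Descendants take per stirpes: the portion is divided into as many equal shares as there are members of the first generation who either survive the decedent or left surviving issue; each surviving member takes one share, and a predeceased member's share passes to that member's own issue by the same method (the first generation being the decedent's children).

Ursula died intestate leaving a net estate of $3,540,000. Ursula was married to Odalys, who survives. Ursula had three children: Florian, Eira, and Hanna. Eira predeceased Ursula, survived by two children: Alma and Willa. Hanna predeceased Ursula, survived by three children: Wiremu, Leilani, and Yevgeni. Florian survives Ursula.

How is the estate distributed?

Odalys: $885,000; Florian: $885,000; Alma: $442,500; Willa: $442,500; Wiremu: $295,000; Leilani: $295,000; Yevgeni: $295,000

The spouse counts as an additional share at the children's level, so there are 4 primary shares of $885,000. Odalys takes one such share ($885,000).
The children's combined portion ($2,655,000) is divided into 3 shares of $885,000: Florian takes $885,000; Eira's $885,000 share passes to Eira's issue; Hanna's $885,000 share passes to Hanna's issue.
Eira's share ($885,000) is divided into 2 shares of $442,500: Alma and Willa each take $442,500.
Hanna's share ($885,000) is divided into 3 shares of $295,000: Wiremu, Leilani, and Yevgeni each take $295,000.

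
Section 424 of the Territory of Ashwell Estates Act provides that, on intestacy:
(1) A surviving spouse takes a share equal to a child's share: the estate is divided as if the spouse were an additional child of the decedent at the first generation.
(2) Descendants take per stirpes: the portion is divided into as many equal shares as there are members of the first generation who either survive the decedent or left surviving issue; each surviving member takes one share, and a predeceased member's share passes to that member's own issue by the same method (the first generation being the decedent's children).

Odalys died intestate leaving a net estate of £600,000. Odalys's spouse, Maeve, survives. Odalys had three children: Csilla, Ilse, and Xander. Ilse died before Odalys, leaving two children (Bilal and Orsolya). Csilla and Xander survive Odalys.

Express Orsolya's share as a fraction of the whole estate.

The spouse counts as an additional share at the children's level, so there are 4 primary shares of £150,000. Maeve takes one such share (£150,000).
The children's combined portion (£450,000) is divided into 3 shares of £150,000: Csilla and Xander each take £150,000; Ilse's £150,000 share passes to Ilse's issue.
Ilse's share (£150,000) is divided into 2 shares of £75,000: Bilal and Orsolya each take £75,000.

Orsolya receives 1/8 of the estate.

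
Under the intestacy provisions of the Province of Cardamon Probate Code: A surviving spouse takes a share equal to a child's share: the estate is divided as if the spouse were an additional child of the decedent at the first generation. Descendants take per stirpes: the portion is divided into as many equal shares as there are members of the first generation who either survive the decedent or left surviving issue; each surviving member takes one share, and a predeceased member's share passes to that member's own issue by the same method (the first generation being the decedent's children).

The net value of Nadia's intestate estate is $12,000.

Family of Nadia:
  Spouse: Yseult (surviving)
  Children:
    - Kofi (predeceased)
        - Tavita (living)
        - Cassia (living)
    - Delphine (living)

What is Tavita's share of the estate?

Tavita receives $2,000.

The spouse counts as an additional share at the children's level, so there are 3 primary shares of $4,000. Yseult takes one such share ($4,000).
The children's combined portion ($8,000) is divided into 2 shares of $4,000: Delphine takes $4,000; Kofi's $4,000 share passes to Kofi's issue.
Kofi's share ($4,000) is divided into 2 shares of $2,000: Tavita and Cassia each take $2,000.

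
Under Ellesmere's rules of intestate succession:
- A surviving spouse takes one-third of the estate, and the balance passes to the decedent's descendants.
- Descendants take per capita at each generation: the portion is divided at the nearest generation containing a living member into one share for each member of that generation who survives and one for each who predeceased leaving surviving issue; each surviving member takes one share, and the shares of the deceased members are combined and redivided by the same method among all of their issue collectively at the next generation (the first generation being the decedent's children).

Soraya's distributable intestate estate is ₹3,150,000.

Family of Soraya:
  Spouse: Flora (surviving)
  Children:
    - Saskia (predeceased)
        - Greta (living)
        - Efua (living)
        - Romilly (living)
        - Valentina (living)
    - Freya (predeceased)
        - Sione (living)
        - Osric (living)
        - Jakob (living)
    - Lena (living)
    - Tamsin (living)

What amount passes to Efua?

Efua receives ₹150,000.

Flora takes one-third of ₹3,150,000 = ₹1,050,000. The remaining ₹2,100,000 passes to the descendants.
The descendants' portion (₹2,100,000) is divided at the children's generation into 4 shares of ₹525,000. Lena and Tamsin each take ₹525,000. The 2 shares of the deceased (Saskia and Freya) are combined into a pool of ₹1,050,000.
That pool (₹1,050,000) is divided at the grandchildren's generation equally among Greta, Efua, Romilly, Valentina, Sione, Osric, and Jakob: ₹150,000 each.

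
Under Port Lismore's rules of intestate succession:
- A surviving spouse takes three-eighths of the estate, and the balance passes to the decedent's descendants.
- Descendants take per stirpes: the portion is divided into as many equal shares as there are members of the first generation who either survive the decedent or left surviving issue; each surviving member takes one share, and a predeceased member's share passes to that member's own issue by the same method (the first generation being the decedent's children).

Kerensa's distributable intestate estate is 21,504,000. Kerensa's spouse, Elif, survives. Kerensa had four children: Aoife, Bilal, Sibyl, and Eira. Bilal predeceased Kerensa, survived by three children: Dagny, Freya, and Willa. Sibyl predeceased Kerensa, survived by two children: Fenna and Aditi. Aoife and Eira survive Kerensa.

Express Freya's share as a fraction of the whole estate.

Freya receives 5/96 of the estate.

Elif takes three-eighths of 21,504,000 = 8,064,000. The remaining 13,440,000 passes to the descendants.
The descendants' portion (13,440,000) is divided into 4 shares of 3,360,000: Aoife and Eira each take 3,360,000; Bilal's 3,360,000 share passes to Bilal's issue; Sibyl's 3,360,000 share passes to Sibyl's issue.
Bilal's share (3,360,000) is divided into 3 shares of 1,120,000: Dagny, Freya, and Willa each take 1,120,000.
Sibyl's share (3,360,000) is divided into 2 shares of 1,680,000: Fenna and Aditi each take 1,680,000.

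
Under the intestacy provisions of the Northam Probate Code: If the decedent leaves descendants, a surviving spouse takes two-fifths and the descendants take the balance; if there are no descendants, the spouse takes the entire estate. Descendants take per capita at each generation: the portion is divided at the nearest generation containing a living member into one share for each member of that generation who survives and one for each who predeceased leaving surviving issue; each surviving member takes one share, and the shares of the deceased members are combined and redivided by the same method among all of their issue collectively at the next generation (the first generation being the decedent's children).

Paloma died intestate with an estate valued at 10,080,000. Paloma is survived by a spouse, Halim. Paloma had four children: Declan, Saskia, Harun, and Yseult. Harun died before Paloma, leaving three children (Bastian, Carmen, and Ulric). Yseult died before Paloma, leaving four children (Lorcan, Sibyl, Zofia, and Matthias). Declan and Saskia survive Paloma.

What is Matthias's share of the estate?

Matthias receives 432,000.

Halim takes two-fifths of 10,080,000 = 4,032,000. The remaining 6,048,000 passes to the descendants.
The descendants' portion (6,048,000) is divided at the children's generation into 4 shares of 1,512,000. Declan and Saskia each take 1,512,000. The 2 shares of the deceased (Harun and Yseult) are combined into a pool of 3,024,000.
That pool (3,024,000) is divided at the grandchildren's generation equally among Bastian, Carmen, Ulric, Lorcan, Sibyl, Zofia, and Matthias: 432,000 each.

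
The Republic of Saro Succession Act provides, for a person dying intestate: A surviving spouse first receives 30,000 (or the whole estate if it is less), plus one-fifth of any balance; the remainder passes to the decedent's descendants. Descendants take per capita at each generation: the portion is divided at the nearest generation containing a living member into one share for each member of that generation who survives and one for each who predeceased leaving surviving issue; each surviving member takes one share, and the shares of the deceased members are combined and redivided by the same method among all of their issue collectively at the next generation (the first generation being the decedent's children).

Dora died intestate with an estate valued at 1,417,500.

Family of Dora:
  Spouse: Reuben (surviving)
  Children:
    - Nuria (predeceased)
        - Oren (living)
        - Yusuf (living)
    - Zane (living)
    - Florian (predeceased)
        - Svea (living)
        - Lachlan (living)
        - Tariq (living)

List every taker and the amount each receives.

Reuben first takes 30,000, leaving a balance of 1,387,500. Reuben then takes one-fifth of the balance (277,500), for a total of 307,500. The remaining 1,110,000 passes to the descendants.
The descendants' portion (1,110,000) is divided at the children's generation into 3 shares of 370,000. Zane takes 370,000. The 2 shares of the deceased (Nuria and Florian) are combined into a pool of 740,000.
That pool (740,000) is divided at the grandchildren's generation equally among Oren, Yusuf, Svea, Lachlan, and Tariq: 148,000 each.

Reuben: 307,500; Oren: 148,000; Yusuf: 148,000; Zane: 370,000; Svea: 148,000; Lachlan: 148,000; Tariq: 148,000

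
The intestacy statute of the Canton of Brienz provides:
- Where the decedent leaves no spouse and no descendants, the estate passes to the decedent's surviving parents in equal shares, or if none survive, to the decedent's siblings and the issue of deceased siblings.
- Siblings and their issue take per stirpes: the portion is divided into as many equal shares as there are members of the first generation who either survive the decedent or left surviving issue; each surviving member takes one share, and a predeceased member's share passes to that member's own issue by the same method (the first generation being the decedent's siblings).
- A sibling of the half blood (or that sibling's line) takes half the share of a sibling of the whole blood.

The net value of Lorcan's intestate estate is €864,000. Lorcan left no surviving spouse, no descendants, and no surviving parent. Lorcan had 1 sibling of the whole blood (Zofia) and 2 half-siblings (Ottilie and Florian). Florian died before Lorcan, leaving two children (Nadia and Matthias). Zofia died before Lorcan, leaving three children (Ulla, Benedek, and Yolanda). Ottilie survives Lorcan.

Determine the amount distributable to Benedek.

Benedek receives €144,000.

The entire €864,000 passes to the siblings and their issue.
Counting each half-blood sibling's line as half a unit, there are 2 units in €864,000, so one unit is €432,000. Whole-blood lines (Zofia) take €432,000 each; half-blood lines (Ottilie and Florian) take €216,000 each.
Florian's share (€216,000) is divided into 2 shares of €108,000: Nadia and Matthias each take €108,000.
Zofia's share (€432,000) is divided into 3 shares of €144,000: Ulla, Benedek, and Yolanda each take €144,000.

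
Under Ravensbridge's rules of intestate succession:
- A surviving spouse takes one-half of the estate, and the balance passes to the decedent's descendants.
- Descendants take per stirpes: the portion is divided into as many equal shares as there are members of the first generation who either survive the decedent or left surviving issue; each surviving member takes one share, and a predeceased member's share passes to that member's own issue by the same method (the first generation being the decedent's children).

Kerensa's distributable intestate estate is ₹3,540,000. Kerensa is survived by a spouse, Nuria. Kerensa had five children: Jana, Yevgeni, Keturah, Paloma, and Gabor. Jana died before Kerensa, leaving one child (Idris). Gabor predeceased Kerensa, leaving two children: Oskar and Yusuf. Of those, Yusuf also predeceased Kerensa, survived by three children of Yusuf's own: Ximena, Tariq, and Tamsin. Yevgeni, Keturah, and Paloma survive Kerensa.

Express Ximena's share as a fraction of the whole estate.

Nuria takes one-half of ₹3,540,000 = ₹1,770,000. The remaining ₹1,770,000 passes to the descendants.
The descendants' portion (₹1,770,000) is divided into 5 shares of ₹354,000: Yevgeni, Keturah, and Paloma each take ₹354,000; Jana's ₹354,000 share passes to Jana's issue; Gabor's ₹354,000 share passes to Gabor's issue.
Jana's share (₹354,000) passes entirely to Idris.
Gabor's share (₹354,000) is divided into 2 shares of ₹177,000: Oskar takes ₹177,000; Yusuf's ₹177,000 share passes to Yusuf's issue.
Yusuf's share (₹177,000) is divided into 3 shares of ₹59,000: Ximena, Tariq, and Tamsin each take ₹59,000.

Ximena receives 1/60 of the estate.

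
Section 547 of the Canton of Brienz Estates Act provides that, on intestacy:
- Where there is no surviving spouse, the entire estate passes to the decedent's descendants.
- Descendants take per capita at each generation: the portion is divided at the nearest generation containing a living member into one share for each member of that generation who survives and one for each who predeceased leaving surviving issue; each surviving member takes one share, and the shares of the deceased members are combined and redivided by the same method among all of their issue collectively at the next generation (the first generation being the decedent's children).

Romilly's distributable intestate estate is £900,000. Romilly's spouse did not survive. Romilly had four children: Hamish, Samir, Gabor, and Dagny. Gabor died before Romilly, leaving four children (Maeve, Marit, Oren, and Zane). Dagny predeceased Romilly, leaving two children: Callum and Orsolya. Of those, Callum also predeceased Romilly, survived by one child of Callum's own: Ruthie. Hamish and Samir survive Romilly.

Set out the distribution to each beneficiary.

Hamish: £225,000; Samir: £225,000; Maeve: £75,000; Marit: £75,000; Oren: £75,000; Zane: £75,000; Ruthie: £75,000; Orsolya: £75,000

The entire £900,000 passes to the descendants.
That amount (£900,000) is divided at the children's generation into 4 shares of £225,000. Hamish and Samir each take £225,000. The 2 shares of the deceased (Gabor and Dagny) are combined into a pool of £450,000.
That pool (£450,000) is divided at the grandchildren's generation into 6 shares of £75,000. Maeve, Marit, Oren, Zane, and Orsolya each take £75,000. The remaining share for the deceased Callum (£75,000) is carried to the next generation.
That pool (£75,000) passes entirely to Ruthie, the sole taker at the great-grandchildren's generation.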